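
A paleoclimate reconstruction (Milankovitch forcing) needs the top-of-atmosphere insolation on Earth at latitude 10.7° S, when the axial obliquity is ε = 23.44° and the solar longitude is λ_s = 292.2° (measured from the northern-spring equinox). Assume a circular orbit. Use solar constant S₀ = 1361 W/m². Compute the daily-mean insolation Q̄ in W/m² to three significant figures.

Solar declination: sin δ = sin ε · sin λ_s = sin 23.44° × sin 292.2° = -0.36830, so δ = -21.611°.
cos H₀ = −tan(-10.7°) tan(-21.611°) = -0.0749, H₀ = 1.6457 rad.
Bracket: H₀ sin φ sin δ + cos φ cos δ sin H₀ = 1.6457×-0.18567×-0.36830 + 0.98261×0.92971×0.99719 = 0.112537 + 0.910975 = 1.023512.
Q̄ = (S₀/π) × [bracket] = (1361/π) × 1.023512 = 443.4 W/m².

Q̄ ≈ 443 W/m²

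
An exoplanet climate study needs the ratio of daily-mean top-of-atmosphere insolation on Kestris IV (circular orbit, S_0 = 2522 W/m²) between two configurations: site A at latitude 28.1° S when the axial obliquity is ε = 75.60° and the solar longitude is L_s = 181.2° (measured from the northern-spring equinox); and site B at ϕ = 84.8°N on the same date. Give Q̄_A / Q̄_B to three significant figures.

— Configuration A (ϕ=-28.1°):
Solar declination: sin δ = sin ε · sin L_s = sin 75.60° × sin 181.2° = -0.02028, so δ = -1.162°.
cos h₀ = −tan(-28.1°) tan(-1.162°) = -0.0108, h₀ = 1.5816 rad.
Bracket: h₀ sin ϕ sin δ + cos ϕ cos δ sin h₀ = 1.5816×-0.47101×-0.02028 + 0.88213×0.99979×0.99994 = 0.015108 + 0.881892 = 0.897000.
Q̄ = (S_0/π) × [bracket] = (2522/π) × 0.897000 = 720.09 W/m².
— Configuration B (ϕ=+84.8°):
cos h₀ = −tan(+84.8°) tan(-1.162°) = 0.2229, h₀ = 1.3460 rad.
Bracket: h₀ sin ϕ sin δ + cos ϕ cos δ sin h₀ = 1.3460×0.99588×-0.02028 + 0.09063×0.99979×0.97483 = -0.027184 + 0.088330 = 0.061146.
Q̄ = (S_0/π) × [bracket] = (2522/π) × 0.061146 = 49.087 W/m².
Ratio Q̄_A / Q̄_B = 720.09 / 49.087 = 14.67.

Q̄_A / Q̄_B ≈ 14.7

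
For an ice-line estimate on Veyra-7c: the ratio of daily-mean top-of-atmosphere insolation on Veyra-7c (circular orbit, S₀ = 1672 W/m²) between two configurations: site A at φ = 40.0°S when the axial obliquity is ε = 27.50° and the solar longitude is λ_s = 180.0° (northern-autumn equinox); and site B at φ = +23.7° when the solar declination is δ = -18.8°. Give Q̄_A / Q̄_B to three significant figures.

— Configuration A (φ=-40.0°):
Solar declination: sin δ = sin ε · sin λ_s = sin 27.50° × sin 180.0° = 0.00000, so δ = +0.000°.
cos H₀ = −tan(-40.0°) tan(+0.000°) = 0.0000, H₀ = 1.5708 rad.
Bracket: H₀ sin φ sin δ + cos φ cos δ sin H₀ = 1.5708×-0.64279×0.00000 + 0.76604×1.00000×1.00000 = -0.000000 + 0.766040 = 0.766040.
Q̄ = (S₀/π) × [bracket] = (1672/π) × 0.766040 = 407.70 W/m².
— Configuration B (φ=+23.7°):
cos H₀ = −tan(+23.7°) tan(-18.800°) = 0.1494, H₀ = 1.4208 rad.
Bracket: H₀ sin φ sin δ + cos φ cos δ sin H₀ = 1.4208×0.40195×-0.32227 + 0.91566×0.94665×0.98877 = -0.184045 + 0.857075 = 0.673030.
Q̄ = (S₀/π) × [bracket] = (1672/π) × 0.673030 = 358.20 W/m².
Ratio Q̄_A / Q̄_B = 407.70 / 358.20 = 1.138.

Q̄_A / Q̄_B ≈ 1.14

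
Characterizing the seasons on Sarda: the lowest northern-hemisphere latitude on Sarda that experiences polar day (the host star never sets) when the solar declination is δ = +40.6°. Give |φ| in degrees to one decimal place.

|φ| = 49.4°

Polar day requires cos H₀ = −tan φ tan δ ≤ −1, i.e. tan φ tan δ ≥ 1.
The boundary is |tan φ| · |tan δ| = 1, so |φ| = 90° − |δ| = 90° − 40.6° = 49.4° in the northern hemisphere.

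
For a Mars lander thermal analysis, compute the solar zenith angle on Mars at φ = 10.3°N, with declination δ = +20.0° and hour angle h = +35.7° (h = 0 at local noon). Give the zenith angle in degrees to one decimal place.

cos θ_z = sin φ sin δ + cos φ cos δ cos h = 0.061154 + 0.750811 = 0.811965.
θ_z = arccos(0.811965) = 35.7°.

θ_z = 35.7°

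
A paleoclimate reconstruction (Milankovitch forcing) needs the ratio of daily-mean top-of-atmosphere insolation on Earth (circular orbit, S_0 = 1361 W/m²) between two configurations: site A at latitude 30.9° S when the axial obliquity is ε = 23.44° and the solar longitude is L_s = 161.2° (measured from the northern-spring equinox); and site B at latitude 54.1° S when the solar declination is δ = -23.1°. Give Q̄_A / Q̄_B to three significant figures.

Q̄_A / Q̄_B ≈ 0.661

— Configuration A (ϕ=-30.9°):
Solar declination: sin δ = sin ε · sin L_s = sin 23.44° × sin 161.2° = 0.12819, so δ = +7.365°.
cos h₀ = −tan(-30.9°) tan(+7.365°) = 0.0774, h₀ = 1.4934 rad.
Bracket: h₀ sin ϕ sin δ + cos ϕ cos δ sin h₀ = 1.4934×-0.51354×0.12819 + 0.85806×0.99175×0.99700 = -0.098312 + 0.848428 = 0.750116.
Q̄ = (S_0/π) × [bracket] = (1361/π) × 0.750116 = 324.97 W/m².
— Configuration B (ϕ=-54.1°):
cos h₀ = −tan(-54.1°) tan(-23.100°) = -0.5892, h₀ = 2.2009 rad.
Bracket: h₀ sin ϕ sin δ + cos ϕ cos δ sin h₀ = 2.2009×-0.81004×-0.39234 + 0.58637×0.91982×0.80796 = 0.699470 + 0.435777 = 1.135247.
Q̄ = (S_0/π) × [bracket] = (1361/π) × 1.135247 = 491.81 W/m².
Ratio Q̄_A / Q̄_B = 324.97 / 491.81 = 0.6608.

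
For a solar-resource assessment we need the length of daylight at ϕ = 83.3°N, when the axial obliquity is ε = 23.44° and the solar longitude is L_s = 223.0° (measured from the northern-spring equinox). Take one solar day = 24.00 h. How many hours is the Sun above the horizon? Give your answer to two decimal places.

Solar declination: sin δ = sin ε · sin L_s = sin 23.44° × sin 223.0° = -0.27129, so δ = -15.741°.
cos h₀ = −tan ϕ · tan δ = 2.3994 ≥ 1, so the Sun never rises (polar night) and h₀ = 0.
Daylight = 2h₀/(2π) × 24.00 h = (0.0000/π) × 24.00 = 0.00 h.

0.00 h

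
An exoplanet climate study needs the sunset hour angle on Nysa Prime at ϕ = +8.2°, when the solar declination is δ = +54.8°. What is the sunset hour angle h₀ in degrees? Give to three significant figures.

h₀ = 102°

cos h₀ = −tan ϕ · tan δ = −tan(+8.2°) × tan(+54.800°) = -0.2043, so h₀ = 1.7765 rad = 101.79°.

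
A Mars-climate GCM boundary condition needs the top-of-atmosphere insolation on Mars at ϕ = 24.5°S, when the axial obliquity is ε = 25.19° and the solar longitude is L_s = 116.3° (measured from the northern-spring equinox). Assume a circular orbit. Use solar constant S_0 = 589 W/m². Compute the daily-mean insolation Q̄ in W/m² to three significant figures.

Q̄ ≈ 114 W/m²

Solar declination: sin δ = sin ε · sin L_s = sin 25.19° × sin 116.3° = 0.38156, so δ = +22.431°.
cos h₀ = −tan(-24.5°) tan(+22.431°) = 0.1881, h₀ = 1.3815 rad.
Bracket: h₀ sin ϕ sin δ + cos ϕ cos δ sin h₀ = 1.3815×-0.41469×0.38156 + 0.90996×0.92434×0.98215 = -0.218594 + 0.826099 = 0.607505.
Q̄ = (S_0/π) × [bracket] = (589/π) × 0.607505 = 113.9 W/m².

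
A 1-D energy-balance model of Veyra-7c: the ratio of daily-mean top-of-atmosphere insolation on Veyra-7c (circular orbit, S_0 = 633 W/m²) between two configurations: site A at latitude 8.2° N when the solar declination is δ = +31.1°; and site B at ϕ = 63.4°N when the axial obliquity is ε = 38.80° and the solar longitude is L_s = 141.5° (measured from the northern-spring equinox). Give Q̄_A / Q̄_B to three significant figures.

Q̄_A / Q̄_B ≈ 0.863

— Configuration A (ϕ=+8.2°):
cos h₀ = −tan(+8.2°) tan(+31.100°) = -0.0869, h₀ = 1.6578 rad.
Bracket: h₀ sin ϕ sin δ + cos ϕ cos δ sin h₀ = 1.6578×0.14263×0.51653 + 0.98978×0.85627×0.99621 = 0.122135 + 0.844307 = 0.966442.
Q̄ = (S_0/π) × [bracket] = (633/π) × 0.966442 = 194.73 W/m².
— Configuration B (ϕ=+63.4°):
Solar declination: sin δ = sin ε · sin L_s = sin 38.80° × sin 141.5° = 0.39007, so δ = +22.959°.
cos h₀ = −tan(+63.4°) tan(+22.959°) = -0.8460, h₀ = 2.5792 rad.
Bracket: h₀ sin ϕ sin δ + cos ϕ cos δ sin h₀ = 2.5792×0.89415×0.39007 + 0.44776×0.92079×0.53324 = 0.899576 + 0.219851 = 1.119427.
Q̄ = (S_0/π) × [bracket] = (633/π) × 1.119427 = 225.55 W/m².
Ratio Q̄_A / Q̄_B = 194.73 / 225.55 = 0.8634.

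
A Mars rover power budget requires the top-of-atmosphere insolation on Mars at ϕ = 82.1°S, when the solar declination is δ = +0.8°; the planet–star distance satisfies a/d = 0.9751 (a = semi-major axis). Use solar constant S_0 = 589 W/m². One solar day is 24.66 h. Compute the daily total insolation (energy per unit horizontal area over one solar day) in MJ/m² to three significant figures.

cos h₀ = −tan(-82.1°) tan(+0.800°) = 0.1006, h₀ = 1.4700 rad.
Bracket: h₀ sin ϕ sin δ + cos ϕ cos δ sin h₀ = 1.4700×-0.99051×0.01396 + 0.13744×0.99990×0.99492 = -0.020326 + 0.136728 = 0.116402.
Inverse-square distance factor (a/d)² = 0.9751² = 0.950820.
Q̄ = (S_0/π) × 0.950820 × [bracket] = (589/π) × 0.950820 × 0.116402 = 20.750 W/m².
Daily total = Q̄ × 24.66 h × 3600 s/h = 20.750 × 24.66 × 3600 / 10⁶ = 1.842 MJ/m².

1.84 MJ/m²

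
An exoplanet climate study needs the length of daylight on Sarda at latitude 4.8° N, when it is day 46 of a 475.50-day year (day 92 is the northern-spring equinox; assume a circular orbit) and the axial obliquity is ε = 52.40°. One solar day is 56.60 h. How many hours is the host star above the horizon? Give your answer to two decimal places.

27.53 h

Solar longitude: L_s = 360° × (46 − 92)/475.50 = -34.826°, i.e. -34.826° + 360° = 325.174°.
sin δ = sin 52.40° × sin 325.174° = -0.45247, so δ = -26.902°.
cos h₀ = −tan ϕ · tan δ = −tan(+4.8°) × tan(-26.902°) = 0.0426, so h₀ = 1.5282 rad = 87.56°.
Daylight = 2h₀/(2π) × 56.60 h = (1.5282/π) × 56.60 = 27.53 h.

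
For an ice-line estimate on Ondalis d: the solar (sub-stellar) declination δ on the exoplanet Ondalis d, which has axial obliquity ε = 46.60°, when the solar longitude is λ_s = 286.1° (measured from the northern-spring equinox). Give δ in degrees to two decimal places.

δ = -44.27°

sin δ = sin ε · sin λ_s = sin 46.60° × sin 286.1° = -0.698078.
δ = arcsin(-0.698078) = -44.27°.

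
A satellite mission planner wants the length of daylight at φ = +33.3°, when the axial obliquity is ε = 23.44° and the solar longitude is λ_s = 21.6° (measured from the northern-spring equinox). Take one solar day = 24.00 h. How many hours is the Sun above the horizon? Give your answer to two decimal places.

12.74 h

Solar declination: sin δ = sin ε · sin λ_s = sin 23.44° × sin 21.6° = 0.14644, so δ = +8.420°.
cos H₀ = −tan φ · tan δ = −tan(+33.3°) × tan(+8.420°) = -0.0972, so H₀ = 1.6682 rad = 95.58°.
Daylight = 2H₀/(2π) × 24.00 h = (1.6682/π) × 24.00 = 12.74 h.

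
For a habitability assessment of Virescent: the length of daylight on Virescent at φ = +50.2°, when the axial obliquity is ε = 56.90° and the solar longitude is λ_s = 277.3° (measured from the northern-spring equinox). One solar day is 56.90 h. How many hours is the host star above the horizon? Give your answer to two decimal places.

0.00 h

Solar declination: sin δ = sin ε · sin λ_s = sin 56.90° × sin 277.3° = -0.83093, so δ = -56.194°.
cos H₀ = −tan φ · tan δ = 1.7925 ≥ 1, so the host star never rises (polar night) and H₀ = 0.
Daylight = 2H₀/(2π) × 56.90 h = (0.0000/π) × 56.90 = 0.00 h.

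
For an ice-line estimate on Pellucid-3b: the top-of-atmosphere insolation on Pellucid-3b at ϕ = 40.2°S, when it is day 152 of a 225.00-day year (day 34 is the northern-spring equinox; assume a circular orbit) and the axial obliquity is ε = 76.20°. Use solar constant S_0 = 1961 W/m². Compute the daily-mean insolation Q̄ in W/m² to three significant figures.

Q̄ ≈ 569 W/m²

Solar longitude: L_s = 360° × (152 − 34)/225.00 = 188.800°.
sin δ = sin 76.20° × sin 188.800° = -0.14857, so δ = -8.544°.
cos h₀ = −tan(-40.2°) tan(-8.544°) = -0.1270, h₀ = 1.6981 rad.
Bracket: h₀ sin ϕ sin δ + cos ϕ cos δ sin h₀ = 1.6981×-0.64546×-0.14857 + 0.76380×0.98890×0.99191 = 0.162841 + 0.749211 = 0.912052.
Q̄ = (S_0/π) × [bracket] = (1961/π) × 0.912052 = 569.3 W/m².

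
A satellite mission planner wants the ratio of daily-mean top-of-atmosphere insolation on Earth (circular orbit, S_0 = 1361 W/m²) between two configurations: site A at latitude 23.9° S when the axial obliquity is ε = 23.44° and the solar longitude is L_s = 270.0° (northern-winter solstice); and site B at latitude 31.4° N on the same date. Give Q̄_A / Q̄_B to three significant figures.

— Configuration A (ϕ=-23.9°):
Solar declination: sin δ = sin ε · sin L_s = sin 23.44° × sin 270.0° = -0.39779, so δ = -23.440°.
cos h₀ = −tan(-23.9°) tan(-23.440°) = -0.1921, h₀ = 1.7641 rad.
Bracket: h₀ sin ϕ sin δ + cos ϕ cos δ sin h₀ = 1.7641×-0.40514×-0.39779 + 0.91425×0.91748×0.98137 = 0.284303 + 0.823179 = 1.107482.
Q̄ = (S_0/π) × [bracket] = (1361/π) × 1.107482 = 479.78 W/m².
— Configuration B (ϕ=+31.4°):
cos h₀ = −tan(+31.4°) tan(-23.440°) = 0.2647, h₀ = 1.3030 rad.
Bracket: h₀ sin ϕ sin δ + cos ϕ cos δ sin h₀ = 1.3030×0.52101×-0.39779 + 0.85355×0.91748×0.96434 = -0.270050 + 0.755189 = 0.485139.
Q̄ = (S_0/π) × [bracket] = (1361/π) × 0.485139 = 210.17 W/m².
Ratio Q̄_A / Q̄_B = 479.78 / 210.17 = 2.283.

Q̄_A / Q̄_B ≈ 2.28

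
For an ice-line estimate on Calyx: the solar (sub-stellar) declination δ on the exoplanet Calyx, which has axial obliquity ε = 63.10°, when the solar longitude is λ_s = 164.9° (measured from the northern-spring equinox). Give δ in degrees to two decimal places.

δ = +13.43°

sin δ = sin ε · sin λ_s = sin 63.10° × sin 164.9° = 0.232317.
δ = arcsin(0.232317) = +13.43°.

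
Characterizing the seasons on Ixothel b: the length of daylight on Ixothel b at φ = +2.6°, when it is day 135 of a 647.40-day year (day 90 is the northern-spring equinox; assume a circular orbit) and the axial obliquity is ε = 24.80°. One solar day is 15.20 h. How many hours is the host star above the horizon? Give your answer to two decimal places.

7.64 h

Solar longitude: λ_s = 360° × (135 − 90)/647.40 = 25.023°.
sin δ = sin 24.80° × sin 25.023° = 0.17742, so δ = +10.220°.
cos H₀ = −tan φ · tan δ = −tan(+2.6°) × tan(+10.220°) = -0.0082, so H₀ = 1.5790 rad = 90.47°.
Daylight = 2H₀/(2π) × 15.20 h = (1.5790/π) × 15.20 = 7.64 h.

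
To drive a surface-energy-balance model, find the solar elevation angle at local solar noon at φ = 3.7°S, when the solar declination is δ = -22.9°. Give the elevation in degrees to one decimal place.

At local noon the hour angle is zero, so the zenith angle equals |φ − δ| = |-3.7° − (-22.900°)| = 19.200°.
Elevation = 90° − 19.200° = 70.8°.

70.8°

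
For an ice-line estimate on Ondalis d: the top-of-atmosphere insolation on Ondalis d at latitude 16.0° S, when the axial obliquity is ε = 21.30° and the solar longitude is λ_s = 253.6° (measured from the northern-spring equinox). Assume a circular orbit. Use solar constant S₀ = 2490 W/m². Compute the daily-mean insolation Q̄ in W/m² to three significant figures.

Q̄ ≈ 838 W/m²

Solar declination: sin δ = sin ε · sin λ_s = sin 21.30° × sin 253.6° = -0.34847, so δ = -20.394°.
cos H₀ = −tan(-16.0°) tan(-20.394°) = -0.1066, H₀ = 1.6776 rad.
Bracket: H₀ sin φ sin δ + cos φ cos δ sin H₀ = 1.6776×-0.27564×-0.34847 + 0.96126×0.93732×0.99430 = 0.161137 + 0.895872 = 1.057009.
Q̄ = (S₀/π) × [bracket] = (2490/π) × 1.057009 = 837.8 W/m².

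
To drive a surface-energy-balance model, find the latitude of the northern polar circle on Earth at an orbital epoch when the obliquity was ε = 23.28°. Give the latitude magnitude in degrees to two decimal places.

The polar circle is the lowest latitude that experiences at least one full rotation of continuous daylight at the northern-summer solstice; it lies at |φ| = 90° − ε = 90° − 23.28° = 66.72°.

66.72°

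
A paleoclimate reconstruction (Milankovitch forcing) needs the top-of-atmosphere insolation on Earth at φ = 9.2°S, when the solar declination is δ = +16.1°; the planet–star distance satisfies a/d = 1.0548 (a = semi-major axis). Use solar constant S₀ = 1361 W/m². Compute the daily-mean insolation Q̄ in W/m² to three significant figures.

Q̄ ≈ 424 W/m²

cos H₀ = −tan(-9.2°) tan(+16.100°) = 0.0467, H₀ = 1.5240 rad.
Bracket: H₀ sin φ sin δ + cos φ cos δ sin H₀ = 1.5240×-0.15988×0.27731 + 0.98714×0.96078×0.99891 = -0.067569 + 0.947391 = 0.879822.
Inverse-square distance factor (a/d)² = 1.0548² = 1.112603.
Q̄ = (S₀/π) × 1.112603 × [bracket] = (1361/π) × 1.112603 × 0.879822 = 424.1 W/m².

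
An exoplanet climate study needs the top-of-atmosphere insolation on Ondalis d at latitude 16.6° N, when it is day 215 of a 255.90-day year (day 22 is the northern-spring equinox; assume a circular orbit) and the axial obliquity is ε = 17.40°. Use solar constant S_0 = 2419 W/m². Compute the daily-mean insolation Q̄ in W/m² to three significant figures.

Q̄ ≈ 604 W/m²

Solar longitude: L_s = 360° × (215 − 22)/255.90 = 271.512°.
sin δ = sin 17.40° × sin 271.512° = -0.29894, so δ = -17.394°.
cos h₀ = −tan(+16.6°) tan(-17.394°) = 0.0934, h₀ = 1.4773 rad.
Bracket: h₀ sin ϕ sin δ + cos ϕ cos δ sin h₀ = 1.4773×0.28569×-0.29894 + 0.95832×0.95427×0.99563 = -0.126168 + 0.910500 = 0.784332.
Q̄ = (S_0/π) × [bracket] = (2419/π) × 0.784332 = 603.9 W/m².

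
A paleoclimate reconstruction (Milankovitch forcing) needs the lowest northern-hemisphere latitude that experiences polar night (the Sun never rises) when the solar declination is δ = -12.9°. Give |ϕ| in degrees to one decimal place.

Polar night requires cos h₀ = −tan ϕ tan δ ≥ 1, i.e. tan ϕ tan δ ≤ −1.
The boundary is |tan ϕ| · |tan δ| = 1, so |ϕ| = 90° − |δ| = 90° − 12.9° = 77.1° in the northern hemisphere.

|ϕ| = 77.1°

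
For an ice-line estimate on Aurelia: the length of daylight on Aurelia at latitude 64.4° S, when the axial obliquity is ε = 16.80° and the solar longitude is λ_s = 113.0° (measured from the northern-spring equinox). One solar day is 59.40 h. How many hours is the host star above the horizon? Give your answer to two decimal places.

Solar declination: sin δ = sin ε · sin λ_s = sin 16.80° × sin 113.0° = 0.26606, so δ = +15.430°.
cos H₀ = −tan φ · tan δ = −tan(-64.4°) × tan(+15.430°) = 0.5761, so H₀ = 0.9569 rad = 54.83°.
Daylight = 2H₀/(2π) × 59.40 h = (0.9569/π) × 59.40 = 18.09 h.

18.09 h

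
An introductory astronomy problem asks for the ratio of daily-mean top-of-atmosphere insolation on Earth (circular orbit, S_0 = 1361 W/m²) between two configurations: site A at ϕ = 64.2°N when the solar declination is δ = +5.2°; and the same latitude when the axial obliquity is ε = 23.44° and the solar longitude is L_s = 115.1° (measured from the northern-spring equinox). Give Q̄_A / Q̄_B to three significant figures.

Q̄_A / Q̄_B ≈ 0.540

— Configuration A (ϕ=+64.2°):
cos h₀ = −tan(+64.2°) tan(+5.200°) = -0.1883, h₀ = 1.7602 rad.
Bracket: h₀ sin ϕ sin δ + cos ϕ cos δ sin h₀ = 1.7602×0.90032×0.09063 + 0.43523×0.99588×0.98212 = 0.143625 + 0.425687 = 0.569312.
Q̄ = (S_0/π) × [bracket] = (1361/π) × 0.569312 = 246.64 W/m².
— Configuration B (ϕ=+64.2°):
Solar declination: sin δ = sin ε · sin L_s = sin 23.44° × sin 115.1° = 0.36022, so δ = +21.114°.
cos h₀ = −tan(+64.2°) tan(+21.114°) = -0.7988, h₀ = 2.4961 rad.
Bracket: h₀ sin ϕ sin δ + cos ϕ cos δ sin h₀ = 2.4961×0.90032×0.36022 + 0.43523×0.93287×0.60161 = 0.809518 + 0.244261 = 1.053779.
Q̄ = (S_0/π) × [bracket] = (1361/π) × 1.053779 = 456.52 W/m².
Ratio Q̄_A / Q̄_B = 246.64 / 456.52 = 0.5403.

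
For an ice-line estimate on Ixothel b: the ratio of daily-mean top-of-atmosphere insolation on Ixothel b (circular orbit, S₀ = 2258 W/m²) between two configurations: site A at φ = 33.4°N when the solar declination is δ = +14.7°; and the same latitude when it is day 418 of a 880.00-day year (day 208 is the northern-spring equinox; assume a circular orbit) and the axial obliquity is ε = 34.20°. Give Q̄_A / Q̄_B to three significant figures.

Q̄_A / Q̄_B ≈ 0.834

— Configuration A (φ=+33.4°):
cos H₀ = −tan(+33.4°) tan(+14.700°) = -0.1730, H₀ = 1.7447 rad.
Bracket: H₀ sin φ sin δ + cos φ cos δ sin H₀ = 1.7447×0.55048×0.25376 + 0.83485×0.96727×0.98492 = 0.243717 + 0.795348 = 1.039065.
Q̄ = (S₀/π) × [bracket] = (2258/π) × 1.039065 = 746.82 W/m².
— Configuration B (φ=+33.4°):
Solar longitude: λ_s = 360° × (418 − 208)/880.00 = 85.909°.
sin δ = sin 34.20° × sin 85.909° = 0.56065, so δ = +34.101°.
cos H₀ = −tan(+33.4°) tan(+34.101°) = -0.4464, H₀ = 2.0336 rad.
Bracket: H₀ sin φ sin δ + cos φ cos δ sin H₀ = 2.0336×0.55048×0.56065 + 0.83485×0.82805×0.89481 = 0.627623 + 0.618580 = 1.246203.
Q̄ = (S₀/π) × [bracket] = (2258/π) × 1.246203 = 895.70 W/m².
Ratio Q̄_A / Q̄_B = 746.82 / 895.70 = 0.8338.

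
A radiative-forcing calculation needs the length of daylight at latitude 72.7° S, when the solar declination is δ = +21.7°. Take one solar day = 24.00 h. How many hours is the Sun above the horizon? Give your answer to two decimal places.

0.00 h

cos h₀ = −tan ϕ · tan δ = 1.2777 ≥ 1, so the Sun never rises (polar night) and h₀ = 0.
Daylight = 2h₀/(2π) × 24.00 h = (0.0000/π) × 24.00 = 0.00 h.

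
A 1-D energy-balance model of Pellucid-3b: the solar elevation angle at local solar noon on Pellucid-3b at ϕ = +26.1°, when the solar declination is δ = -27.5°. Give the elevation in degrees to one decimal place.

36.4°

At local noon the hour angle is zero, so the zenith angle equals |ϕ − δ| = |+26.1° − (-27.500°)| = 53.600°.
Elevation = 90° − 53.600° = 36.4°.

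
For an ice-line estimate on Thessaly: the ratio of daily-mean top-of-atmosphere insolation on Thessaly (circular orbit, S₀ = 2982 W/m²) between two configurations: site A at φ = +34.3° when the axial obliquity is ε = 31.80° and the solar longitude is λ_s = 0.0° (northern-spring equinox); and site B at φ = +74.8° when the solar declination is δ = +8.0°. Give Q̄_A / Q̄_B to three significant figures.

— Configuration A (φ=+34.3°):
Solar declination: sin δ = sin ε · sin λ_s = sin 31.80° × sin 0.0° = 0.00000, so δ = +0.000°.
cos H₀ = −tan(+34.3°) tan(+0.000°) = -0.0000, H₀ = 1.5708 rad.
Bracket: H₀ sin φ sin δ + cos φ cos δ sin H₀ = 1.5708×0.56353×0.00000 + 0.82610×1.00000×1.00000 = 0.000000 + 0.826100 = 0.826100.
Q̄ = (S₀/π) × [bracket] = (2982/π) × 0.826100 = 784.13 W/m².
— Configuration B (φ=+74.8°):
cos H₀ = −tan(+74.8°) tan(+8.000°) = -0.5173, H₀ = 2.1145 rad.
Bracket: H₀ sin φ sin δ + cos φ cos δ sin H₀ = 2.1145×0.96502×0.13917 + 0.26219×0.99027×0.85582 = 0.283981 + 0.222204 = 0.506185.
Q̄ = (S₀/π) × [bracket] = (2982/π) × 0.506185 = 480.47 W/m².
Ratio Q̄_A / Q̄_B = 784.13 / 480.47 = 1.632.

Q̄_A / Q̄_B ≈ 1.63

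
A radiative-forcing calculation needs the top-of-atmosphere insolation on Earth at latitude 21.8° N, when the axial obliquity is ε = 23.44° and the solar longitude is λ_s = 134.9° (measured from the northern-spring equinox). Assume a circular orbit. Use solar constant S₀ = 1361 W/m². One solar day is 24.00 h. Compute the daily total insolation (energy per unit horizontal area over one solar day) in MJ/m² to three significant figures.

39.7 MJ/m²

Solar declination: sin δ = sin ε · sin λ_s = sin 23.44° × sin 134.9° = 0.28177, so δ = +16.366°.
cos H₀ = −tan(+21.8°) tan(+16.366°) = -0.1175, H₀ = 1.6885 rad.
Bracket: H₀ sin φ sin δ + cos φ cos δ sin H₀ = 1.6885×0.37137×0.28177 + 0.92849×0.95948×0.99308 = 0.176686 + 0.884703 = 1.061389.
Q̄ = (S₀/π) × [bracket] = (1361/π) × 1.061389 = 459.81 W/m².
Daily total = Q̄ × 24.00 h × 3600 s/h = 459.81 × 24.00 × 3600 / 10⁶ = 39.73 MJ/m².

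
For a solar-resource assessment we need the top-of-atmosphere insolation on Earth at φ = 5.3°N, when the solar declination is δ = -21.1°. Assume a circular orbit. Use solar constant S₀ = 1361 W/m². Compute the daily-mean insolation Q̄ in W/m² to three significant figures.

Q̄ ≈ 380 W/m²

cos H₀ = −tan(+5.3°) tan(-21.100°) = 0.0358, H₀ = 1.5350 rad.
Bracket: H₀ sin φ sin δ + cos φ cos δ sin H₀ = 1.5350×0.09237×-0.36000 + 0.99572×0.93295×0.99936 = -0.051044 + 0.928362 = 0.877318.
Q̄ = (S₀/π) × [bracket] = (1361/π) × 0.877318 = 380.1 W/m².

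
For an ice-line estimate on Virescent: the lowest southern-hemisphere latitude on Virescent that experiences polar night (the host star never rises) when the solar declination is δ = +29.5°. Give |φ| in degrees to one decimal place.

|φ| = 60.5°

Polar night requires cos H₀ = −tan φ tan δ ≥ 1, i.e. tan φ tan δ ≤ −1.
The boundary is |tan φ| · |tan δ| = 1, so |φ| = 90° − |δ| = 90° − 29.5° = 60.5° in the southern hemisphere.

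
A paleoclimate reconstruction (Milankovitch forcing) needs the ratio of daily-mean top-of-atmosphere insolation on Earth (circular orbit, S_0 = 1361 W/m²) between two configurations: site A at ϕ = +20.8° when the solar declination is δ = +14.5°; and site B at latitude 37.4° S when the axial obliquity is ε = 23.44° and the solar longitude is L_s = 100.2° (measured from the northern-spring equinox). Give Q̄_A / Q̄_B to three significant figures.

— Configuration A (ϕ=+20.8°):
cos h₀ = −tan(+20.8°) tan(+14.500°) = -0.0982, h₀ = 1.6692 rad.
Bracket: h₀ sin ϕ sin δ + cos ϕ cos δ sin h₀ = 1.6692×0.35511×0.25038 + 0.93483×0.96815×0.99516 = 0.148413 + 0.900675 = 1.049088.
Q̄ = (S_0/π) × [bracket] = (1361/π) × 1.049088 = 454.49 W/m².
— Configuration B (ϕ=-37.4°):
Solar declination: sin δ = sin ε · sin L_s = sin 23.44° × sin 100.2° = 0.39150, so δ = +23.048°.
cos h₀ = −tan(-37.4°) tan(+23.048°) = 0.3253, h₀ = 1.2395 rad.
Bracket: h₀ sin ϕ sin δ + cos ϕ cos δ sin h₀ = 1.2395×-0.60738×0.39150 + 0.79441×0.92018×0.94561 = -0.294740 + 0.691241 = 0.396501.
Q̄ = (S_0/π) × [bracket] = (1361/π) × 0.396501 = 171.77 W/m².
Ratio Q̄_A / Q̄_B = 454.49 / 171.77 = 2.646.

Q̄_A / Q̄_B ≈ 2.65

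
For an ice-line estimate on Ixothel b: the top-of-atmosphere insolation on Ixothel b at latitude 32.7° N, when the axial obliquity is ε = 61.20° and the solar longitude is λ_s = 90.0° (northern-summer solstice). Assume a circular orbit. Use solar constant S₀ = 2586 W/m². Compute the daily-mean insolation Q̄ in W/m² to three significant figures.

Q̄ ≈ 1.22e+03 W/m²

Solar declination: sin δ = sin ε · sin λ_s = sin 61.20° × sin 90.0° = 0.87631, so δ = +61.200°.
cos H₀ = −tan(+32.7°) tan(+61.200°) = -1.1678 ≤ −1 ⇒ polar day, H₀ = π.
Bracket: H₀ sin φ sin δ + cos φ cos δ sin H₀ = 3.1416×0.54024×0.87631 + 0.84151×0.48175×0.00000 = 1.487289 + 0.000000 = 1.487289.
Q̄ = (S₀/π) × [bracket] = (2586/π) × 1.487289 = 1224 W/m².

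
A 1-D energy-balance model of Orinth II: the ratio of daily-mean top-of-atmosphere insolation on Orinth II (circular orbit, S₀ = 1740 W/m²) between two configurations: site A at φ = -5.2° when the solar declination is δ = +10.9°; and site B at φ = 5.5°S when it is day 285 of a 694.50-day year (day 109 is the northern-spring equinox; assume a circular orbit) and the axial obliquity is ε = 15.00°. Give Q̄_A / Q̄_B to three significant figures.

— Configuration A (φ=-5.2°):
cos H₀ = −tan(-5.2°) tan(+10.900°) = 0.0175, H₀ = 1.5533 rad.
Bracket: H₀ sin φ sin δ + cos φ cos δ sin H₀ = 1.5533×-0.09063×0.18910 + 0.99588×0.98196×0.99985 = -0.026621 + 0.977768 = 0.951147.
Q̄ = (S₀/π) × [bracket] = (1740/π) × 0.951147 = 526.80 W/m².
— Configuration B (φ=-5.5°):
Solar longitude: λ_s = 360° × (285 − 109)/694.50 = 91.231°.
sin δ = sin 15.00° × sin 91.231° = 0.25876, so δ = +14.996°.
cos H₀ = −tan(-5.5°) tan(+14.996°) = 0.0258, H₀ = 1.5450 rad.
Bracket: H₀ sin φ sin δ + cos φ cos δ sin H₀ = 1.5450×-0.09585×0.25876 + 0.99540×0.96594×0.99967 = -0.038319 + 0.961179 = 0.922860.
Q̄ = (S₀/π) × [bracket] = (1740/π) × 0.922860 = 511.13 W/m².
Ratio Q̄_A / Q̄_B = 526.80 / 511.13 = 1.031.

Q̄_A / Q̄_B ≈ 1.03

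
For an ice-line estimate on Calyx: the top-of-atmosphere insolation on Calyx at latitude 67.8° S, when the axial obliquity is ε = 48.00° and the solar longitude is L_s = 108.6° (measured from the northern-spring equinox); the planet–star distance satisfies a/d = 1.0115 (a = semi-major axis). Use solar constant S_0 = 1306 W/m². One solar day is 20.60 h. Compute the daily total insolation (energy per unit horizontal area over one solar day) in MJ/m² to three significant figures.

Solar declination: sin δ = sin ε · sin L_s = sin 48.00° × sin 108.6° = 0.70433, so δ = +44.775°.
cos h₀ = −tan(-67.8°) tan(+44.775°) = 2.4313 ≥ 1 ⇒ polar night, h₀ = 0 and Q̄ = 0.
Inverse-square distance factor (a/d)² = 1.0115² = 1.023132.
Daily total = Q̄ × 20.60 h × 3600 s/h = 0.00 MJ/m².

0.00 MJ/m²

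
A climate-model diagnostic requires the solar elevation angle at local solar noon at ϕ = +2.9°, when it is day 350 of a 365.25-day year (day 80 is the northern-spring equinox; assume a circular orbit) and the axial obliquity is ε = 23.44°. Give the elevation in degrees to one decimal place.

63.7°

Solar longitude: L_s = 360° × (350 − 80)/365.25 = 266.119°.
sin δ = sin 23.44° × sin 266.119° = -0.39688, so δ = -23.383°.
At local noon the hour angle is zero, so the zenith angle equals |ϕ − δ| = |+2.9° − (-23.383°)| = 26.283°.
Elevation = 90° − 26.283° = 63.7°.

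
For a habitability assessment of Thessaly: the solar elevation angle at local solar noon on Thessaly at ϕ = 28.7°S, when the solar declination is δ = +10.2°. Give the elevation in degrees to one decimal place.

51.1°

At local noon the hour angle is zero, so the zenith angle equals |ϕ − δ| = |-28.7° − (+10.200°)| = 38.900°.
Elevation = 90° − 38.900° = 51.1°.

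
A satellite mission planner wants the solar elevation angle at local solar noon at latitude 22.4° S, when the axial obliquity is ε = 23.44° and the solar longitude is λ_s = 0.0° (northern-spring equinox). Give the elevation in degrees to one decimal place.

Solar declination: sin δ = sin ε · sin λ_s = sin 23.44° × sin 0.0° = 0.00000, so δ = +0.000°.
At local noon the hour angle is zero, so the zenith angle equals |φ − δ| = |-22.4° − (+0.000°)| = 22.400°.
Elevation = 90° − 22.400° = 67.6°.

67.6°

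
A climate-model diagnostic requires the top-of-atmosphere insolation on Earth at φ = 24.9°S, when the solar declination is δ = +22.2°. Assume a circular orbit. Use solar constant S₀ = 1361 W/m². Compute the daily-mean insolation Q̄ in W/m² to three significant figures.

Q̄ ≈ 262 W/m²

cos H₀ = −tan(-24.9°) tan(+22.200°) = 0.1894, H₀ = 1.3802 rad.
Bracket: H₀ sin φ sin δ + cos φ cos δ sin H₀ = 1.3802×-0.42104×0.37784 + 0.90704×0.92587×0.98189 = -0.219570 + 0.824592 = 0.605022.
Q̄ = (S₀/π) × [bracket] = (1361/π) × 0.605022 = 262.1 W/m².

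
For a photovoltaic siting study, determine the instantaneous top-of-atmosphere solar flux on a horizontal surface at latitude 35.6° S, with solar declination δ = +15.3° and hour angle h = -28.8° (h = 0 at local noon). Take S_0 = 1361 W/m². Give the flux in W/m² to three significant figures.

726 W/m²

cos θ_z = sin ϕ sin δ + cos ϕ cos δ cos h = -0.153607 + 0.687272 = 0.533665.
Flux = S_0 · cos θ_z = 1361 × 0.533665 = 726.3 W/m².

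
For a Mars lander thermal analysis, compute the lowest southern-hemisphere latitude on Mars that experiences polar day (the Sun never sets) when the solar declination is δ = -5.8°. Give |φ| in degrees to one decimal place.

|φ| = 84.2°

Polar day requires cos H₀ = −tan φ tan δ ≤ −1, i.e. tan φ tan δ ≥ 1.
The boundary is |tan φ| · |tan δ| = 1, so |φ| = 90° − |δ| = 90° − 5.8° = 84.2° in the southern hemisphere.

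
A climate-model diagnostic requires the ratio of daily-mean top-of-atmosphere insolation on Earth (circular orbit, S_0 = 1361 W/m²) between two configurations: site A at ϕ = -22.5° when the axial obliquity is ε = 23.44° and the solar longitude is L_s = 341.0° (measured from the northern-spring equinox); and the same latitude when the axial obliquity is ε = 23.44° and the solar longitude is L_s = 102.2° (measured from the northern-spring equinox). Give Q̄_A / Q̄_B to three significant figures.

— Configuration A (ϕ=-22.5°):
Solar declination: sin δ = sin ε · sin L_s = sin 23.44° × sin 341.0° = -0.12951, so δ = -7.441°.
cos h₀ = −tan(-22.5°) tan(-7.441°) = -0.0541, h₀ = 1.6249 rad.
Bracket: h₀ sin ϕ sin δ + cos ϕ cos δ sin h₀ = 1.6249×-0.38268×-0.12951 + 0.92388×0.99158×0.99854 = 0.080531 + 0.914763 = 0.995294.
Q̄ = (S_0/π) × [bracket] = (1361/π) × 0.995294 = 431.18 W/m².
— Configuration B (ϕ=-22.5°):
Solar declination: sin δ = sin ε · sin L_s = sin 23.44° × sin 102.2° = 0.38880, so δ = +22.880°.
cos h₀ = −tan(-22.5°) tan(+22.880°) = 0.1748, h₀ = 1.3951 rad.
Bracket: h₀ sin ϕ sin δ + cos ϕ cos δ sin h₀ = 1.3951×-0.38268×0.38880 + 0.92388×0.92132×0.98460 = -0.207571 + 0.838081 = 0.630510.
Q̄ = (S_0/π) × [bracket] = (1361/π) × 0.630510 = 273.15 W/m².
Ratio Q̄_A / Q̄_B = 431.18 / 273.15 = 1.579.

Q̄_A / Q̄_B ≈ 1.58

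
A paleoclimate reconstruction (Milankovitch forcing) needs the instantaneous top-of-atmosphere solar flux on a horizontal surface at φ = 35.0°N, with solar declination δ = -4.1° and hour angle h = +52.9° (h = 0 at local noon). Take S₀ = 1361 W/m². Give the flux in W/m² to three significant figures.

615 W/m²

cos θ_z = sin φ sin δ + cos φ cos δ cos h = -0.041009 + 0.492854 = 0.451845.
Flux = S₀ · cos θ_z = 1361 × 0.451845 = 615.0 W/m².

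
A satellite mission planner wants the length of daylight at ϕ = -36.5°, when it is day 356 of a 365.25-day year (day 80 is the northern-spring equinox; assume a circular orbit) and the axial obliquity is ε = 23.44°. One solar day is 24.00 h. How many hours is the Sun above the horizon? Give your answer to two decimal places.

Solar longitude: L_s = 360° × (356 − 80)/365.25 = 272.033°.
sin δ = sin 23.44° × sin 272.033° = -0.39754, so δ = -23.424°.
cos h₀ = −tan ϕ · tan δ = −tan(-36.5°) × tan(-23.424°) = -0.3206, so h₀ = 1.8971 rad = 108.70°.
Daylight = 2h₀/(2π) × 24.00 h = (1.8971/π) × 24.00 = 14.49 h.

14.49 h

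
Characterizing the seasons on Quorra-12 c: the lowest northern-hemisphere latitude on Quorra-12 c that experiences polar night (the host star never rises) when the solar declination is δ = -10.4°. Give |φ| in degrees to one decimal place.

|φ| = 79.6°

Polar night requires cos H₀ = −tan φ tan δ ≥ 1, i.e. tan φ tan δ ≤ −1.
The boundary is |tan φ| · |tan δ| = 1, so |φ| = 90° − |δ| = 90° − 10.4° = 79.6° in the northern hemisphere.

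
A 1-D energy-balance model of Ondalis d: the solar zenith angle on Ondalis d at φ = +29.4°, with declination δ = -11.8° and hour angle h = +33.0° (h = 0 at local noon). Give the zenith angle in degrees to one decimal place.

θ_z = 52.1°

cos θ_z = sin φ sin δ + cos φ cos δ cos h = -0.100388 + 0.715221 = 0.614833.
θ_z = arccos(0.614833) = 52.1°.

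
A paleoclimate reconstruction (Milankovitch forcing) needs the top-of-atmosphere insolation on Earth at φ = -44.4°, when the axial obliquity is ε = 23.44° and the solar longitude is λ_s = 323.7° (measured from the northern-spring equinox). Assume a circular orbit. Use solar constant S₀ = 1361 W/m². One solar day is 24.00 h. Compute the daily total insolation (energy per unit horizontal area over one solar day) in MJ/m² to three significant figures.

Solar declination: sin δ = sin ε · sin λ_s = sin 23.44° × sin 323.7° = -0.23550, so δ = -13.621°.
cos H₀ = −tan(-44.4°) tan(-13.621°) = -0.2373, H₀ = 1.8104 rad.
Bracket: H₀ sin φ sin δ + cos φ cos δ sin H₀ = 1.8104×-0.69966×-0.23550 + 0.71447×0.97188×0.97144 = 0.298299 + 0.674548 = 0.972847.
Q̄ = (S₀/π) × [bracket] = (1361/π) × 0.972847 = 421.46 W/m².
Daily total = Q̄ × 24.00 h × 3600 s/h = 421.46 × 24.00 × 3600 / 10⁶ = 36.41 MJ/m².

36.4 MJ/m²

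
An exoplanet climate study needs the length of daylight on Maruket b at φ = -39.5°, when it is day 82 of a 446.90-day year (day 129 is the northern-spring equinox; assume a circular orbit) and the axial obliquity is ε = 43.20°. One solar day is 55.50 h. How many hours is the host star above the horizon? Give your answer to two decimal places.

Solar longitude: λ_s = 360° × (82 − 129)/446.90 = -37.861°, i.e. -37.861° + 360° = 322.139°.
sin δ = sin 43.20° × sin 322.139° = -0.42014, so δ = -24.843°.
cos H₀ = −tan φ · tan δ = −tan(-39.5°) × tan(-24.843°) = -0.3817, so H₀ = 1.9624 rad = 112.44°.
Daylight = 2H₀/(2π) × 55.50 h = (1.9624/π) × 55.50 = 34.67 h.

34.67 h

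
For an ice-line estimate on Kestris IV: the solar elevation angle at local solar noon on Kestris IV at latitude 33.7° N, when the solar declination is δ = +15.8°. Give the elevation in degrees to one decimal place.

72.1°

At local noon the hour angle is zero, so the zenith angle equals |φ − δ| = |+33.7° − (+15.800°)| = 17.900°.
Elevation = 90° − 17.900° = 72.1°.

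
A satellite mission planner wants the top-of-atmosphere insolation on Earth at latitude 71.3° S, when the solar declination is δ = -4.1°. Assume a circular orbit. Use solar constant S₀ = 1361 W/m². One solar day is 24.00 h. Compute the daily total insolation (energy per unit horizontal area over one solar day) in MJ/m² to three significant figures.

16.2 MJ/m²

cos H₀ = −tan(-71.3°) tan(-4.100°) = -0.2118, H₀ = 1.7842 rad.
Bracket: H₀ sin φ sin δ + cos φ cos δ sin H₀ = 1.7842×-0.94721×-0.07150 + 0.32061×0.99744×0.97732 = 0.120836 + 0.312536 = 0.433372.
Q̄ = (S₀/π) × [bracket] = (1361/π) × 0.433372 = 187.75 W/m².
Daily total = Q̄ × 24.00 h × 3600 s/h = 187.75 × 24.00 × 3600 / 10⁶ = 16.22 MJ/m².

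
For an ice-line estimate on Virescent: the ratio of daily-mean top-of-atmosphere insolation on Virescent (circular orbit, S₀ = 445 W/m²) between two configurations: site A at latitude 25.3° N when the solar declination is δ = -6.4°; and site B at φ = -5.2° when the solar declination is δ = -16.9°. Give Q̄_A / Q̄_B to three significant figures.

— Configuration A (φ=+25.3°):
cos H₀ = −tan(+25.3°) tan(-6.400°) = 0.0530, H₀ = 1.5177 rad.
Bracket: H₀ sin φ sin δ + cos φ cos δ sin H₀ = 1.5177×0.42736×-0.11147 + 0.90408×0.99377×0.99859 = -0.072300 + 0.897181 = 0.824881.
Q̄ = (S₀/π) × [bracket] = (445/π) × 0.824881 = 116.84 W/m².
— Configuration B (φ=-5.2°):
cos H₀ = −tan(-5.2°) tan(-16.900°) = -0.0277, H₀ = 1.5984 rad.
Bracket: H₀ sin φ sin δ + cos φ cos δ sin H₀ = 1.5984×-0.09063×-0.29070 + 0.99588×0.95681×0.99962 = 0.042112 + 0.952506 = 0.994618.
Q̄ = (S₀/π) × [bracket] = (445/π) × 0.994618 = 140.89 W/m².
Ratio Q̄_A / Q̄_B = 116.84 / 140.89 = 0.8293.

Q̄_A / Q̄_B ≈ 0.829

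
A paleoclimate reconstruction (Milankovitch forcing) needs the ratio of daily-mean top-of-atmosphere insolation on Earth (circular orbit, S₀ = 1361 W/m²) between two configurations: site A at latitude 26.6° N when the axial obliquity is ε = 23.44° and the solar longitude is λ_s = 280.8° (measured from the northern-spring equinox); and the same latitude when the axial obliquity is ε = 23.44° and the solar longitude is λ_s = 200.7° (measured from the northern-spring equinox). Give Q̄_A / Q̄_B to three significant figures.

Q̄_A / Q̄_B ≈ 0.719

— Configuration A (φ=+26.6°):
Solar declination: sin δ = sin ε · sin λ_s = sin 23.44° × sin 280.8° = -0.39074, so δ = -23.001°.
cos H₀ = −tan(+26.6°) tan(-23.001°) = 0.2126, H₀ = 1.3566 rad.
Bracket: H₀ sin φ sin δ + cos φ cos δ sin H₀ = 1.3566×0.44776×-0.39074 + 0.89415×0.92050×0.97715 = -0.237348 + 0.804258 = 0.566910.
Q̄ = (S₀/π) × [bracket] = (1361/π) × 0.566910 = 245.60 W/m².
— Configuration B (φ=+26.6°):
Solar declination: sin δ = sin ε · sin λ_s = sin 23.44° × sin 200.7° = -0.14061, so δ = -8.083°.
cos H₀ = −tan(+26.6°) tan(-8.083°) = 0.0711, H₀ = 1.4996 rad.
Bracket: H₀ sin φ sin δ + cos φ cos δ sin H₀ = 1.4996×0.44776×-0.14061 + 0.89415×0.99007×0.99747 = -0.094414 + 0.883031 = 0.788617.
Q̄ = (S₀/π) × [bracket] = (1361/π) × 0.788617 = 341.64 W/m².
Ratio Q̄_A / Q̄_B = 245.60 / 341.64 = 0.7189.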